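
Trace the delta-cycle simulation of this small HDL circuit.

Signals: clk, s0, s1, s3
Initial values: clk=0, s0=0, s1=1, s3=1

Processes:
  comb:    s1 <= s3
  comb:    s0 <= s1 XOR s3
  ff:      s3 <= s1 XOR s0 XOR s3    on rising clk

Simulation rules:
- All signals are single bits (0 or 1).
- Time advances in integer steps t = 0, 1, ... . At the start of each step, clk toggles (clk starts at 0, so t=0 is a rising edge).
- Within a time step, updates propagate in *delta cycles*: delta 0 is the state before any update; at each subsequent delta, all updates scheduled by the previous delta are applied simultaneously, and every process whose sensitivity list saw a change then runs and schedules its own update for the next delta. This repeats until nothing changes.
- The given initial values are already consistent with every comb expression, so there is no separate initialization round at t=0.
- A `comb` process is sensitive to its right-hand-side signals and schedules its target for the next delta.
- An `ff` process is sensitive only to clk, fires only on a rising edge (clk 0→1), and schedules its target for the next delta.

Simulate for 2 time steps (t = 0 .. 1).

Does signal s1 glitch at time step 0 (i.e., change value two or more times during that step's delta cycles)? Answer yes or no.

no

[bits: s1,s0,s3,clk]
t=0: Δ0=1010 Δ1=1011 Δ2=1001 Δ3=0101 Δ4=0001 | 4Δ
t=1: Δ0=0001 Δ1=0000 | 1Δ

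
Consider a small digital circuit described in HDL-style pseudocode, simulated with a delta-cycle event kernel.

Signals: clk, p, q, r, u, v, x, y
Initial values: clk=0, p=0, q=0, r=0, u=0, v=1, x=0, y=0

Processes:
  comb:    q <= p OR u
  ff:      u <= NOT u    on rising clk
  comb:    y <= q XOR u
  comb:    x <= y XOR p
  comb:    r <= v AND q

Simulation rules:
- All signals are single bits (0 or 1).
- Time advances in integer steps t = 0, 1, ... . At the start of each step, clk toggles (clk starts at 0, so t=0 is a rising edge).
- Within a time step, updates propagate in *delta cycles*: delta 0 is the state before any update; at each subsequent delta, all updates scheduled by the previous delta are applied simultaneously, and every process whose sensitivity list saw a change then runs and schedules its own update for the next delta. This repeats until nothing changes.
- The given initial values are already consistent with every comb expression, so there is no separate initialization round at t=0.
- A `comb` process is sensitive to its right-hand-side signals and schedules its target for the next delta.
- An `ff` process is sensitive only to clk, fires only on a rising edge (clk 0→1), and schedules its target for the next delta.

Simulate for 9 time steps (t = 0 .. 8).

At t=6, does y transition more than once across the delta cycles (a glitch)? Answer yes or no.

yes

t0.Δ0 q=0 p=0 r=0 u=0 x=0 v=1 clk=0 y=0
t0.Δ1 q=0 p=0 r=0 u=0 x=0 v=1 clk=1 y=0
t0.Δ2 q=0 p=0 r=0 u=1 x=0 v=1 clk=1 y=0
t0.Δ3 q=1 p=0 r=0 u=1 x=0 v=1 clk=1 y=1
t0.Δ4 q=1 p=0 r=1 u=1 x=1 v=1 clk=1 y=0
t0.Δ5 q=1 p=0 r=1 u=1 x=0 v=1 clk=1 y=0
t1.Δ0 q=1 p=0 r=1 u=1 x=0 v=1 clk=1 y=0
t1.Δ1 q=1 p=0 r=1 u=1 x=0 v=1 clk=0 y=0
t2.Δ0 q=1 p=0 r=1 u=1 x=0 v=1 clk=0 y=0
t2.Δ1 q=1 p=0 r=1 u=1 x=0 v=1 clk=1 y=0
t2.Δ2 q=1 p=0 r=1 u=0 x=0 v=1 clk=1 y=0
t2.Δ3 q=0 p=0 r=1 u=0 x=0 v=1 clk=1 y=1
t2.Δ4 q=0 p=0 r=0 u=0 x=1 v=1 clk=1 y=0
t2.Δ5 q=0 p=0 r=0 u=0 x=0 v=1 clk=1 y=0
t3.Δ0 q=0 p=0 r=0 u=0 x=0 v=1 clk=1 y=0
t3.Δ1 q=0 p=0 r=0 u=0 x=0 v=1 clk=0 y=0
t4.Δ0 q=0 p=0 r=0 u=0 x=0 v=1 clk=0 y=0
t4.Δ1 q=0 p=0 r=0 u=0 x=0 v=1 clk=1 y=0
t4.Δ2 q=0 p=0 r=0 u=1 x=0 v=1 clk=1 y=0
t4.Δ3 q=1 p=0 r=0 u=1 x=0 v=1 clk=1 y=1
t4.Δ4 q=1 p=0 r=1 u=1 x=1 v=1 clk=1 y=0
t4.Δ5 q=1 p=0 r=1 u=1 x=0 v=1 clk=1 y=0
t5.Δ0 q=1 p=0 r=1 u=1 x=0 v=1 clk=1 y=0
t5.Δ1 q=1 p=0 r=1 u=1 x=0 v=1 clk=0 y=0
t6.Δ0 q=1 p=0 r=1 u=1 x=0 v=1 clk=0 y=0
t6.Δ1 q=1 p=0 r=1 u=1 x=0 v=1 clk=1 y=0
t6.Δ2 q=1 p=0 r=1 u=0 x=0 v=1 clk=1 y=0
t6.Δ3 q=0 p=0 r=1 u=0 x=0 v=1 clk=1 y=1
t6.Δ4 q=0 p=0 r=0 u=0 x=1 v=1 clk=1 y=0
t6.Δ5 q=0 p=0 r=0 u=0 x=0 v=1 clk=1 y=0
t7.Δ0 q=0 p=0 r=0 u=0 x=0 v=1 clk=1 y=0
t7.Δ1 q=0 p=0 r=0 u=0 x=0 v=1 clk=0 y=0
t8.Δ0 q=0 p=0 r=0 u=0 x=0 v=1 clk=0 y=0
t8.Δ1 q=0 p=0 r=0 u=0 x=0 v=1 clk=1 y=0
t8.Δ2 q=0 p=0 r=0 u=1 x=0 v=1 clk=1 y=0
t8.Δ3 q=1 p=0 r=0 u=1 x=0 v=1 clk=1 y=1
t8.Δ4 q=1 p=0 r=1 u=1 x=1 v=1 clk=1 y=0
t8.Δ5 q=1 p=0 r=1 u=1 x=0 v=1 clk=1 y=0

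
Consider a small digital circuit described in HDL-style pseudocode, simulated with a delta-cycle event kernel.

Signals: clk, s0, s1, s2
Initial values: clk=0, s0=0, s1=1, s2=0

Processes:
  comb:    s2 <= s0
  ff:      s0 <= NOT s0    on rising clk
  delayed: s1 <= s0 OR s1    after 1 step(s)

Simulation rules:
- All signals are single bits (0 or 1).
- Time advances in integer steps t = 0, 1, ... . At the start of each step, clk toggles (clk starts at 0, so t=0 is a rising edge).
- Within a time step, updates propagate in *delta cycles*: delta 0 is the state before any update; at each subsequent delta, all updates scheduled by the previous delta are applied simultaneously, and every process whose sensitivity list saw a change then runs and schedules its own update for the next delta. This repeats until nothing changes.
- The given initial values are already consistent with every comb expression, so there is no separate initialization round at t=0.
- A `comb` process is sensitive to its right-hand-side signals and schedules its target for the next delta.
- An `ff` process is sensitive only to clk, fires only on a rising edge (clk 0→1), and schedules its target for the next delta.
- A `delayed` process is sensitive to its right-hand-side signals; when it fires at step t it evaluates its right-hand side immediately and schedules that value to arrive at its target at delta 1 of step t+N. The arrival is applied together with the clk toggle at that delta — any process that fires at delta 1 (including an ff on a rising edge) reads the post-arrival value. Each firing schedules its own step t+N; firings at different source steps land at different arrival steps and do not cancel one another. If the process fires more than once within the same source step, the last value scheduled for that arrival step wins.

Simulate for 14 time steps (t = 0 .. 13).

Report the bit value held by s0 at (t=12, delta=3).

t0.Δ0 s0=0 s2=0 clk=0 s1=1
t0.Δ1 s0=0 s2=0 clk=1 s1=1
t0.Δ2 s0=1 s2=0 clk=1 s1=1
t0.Δ3 s0=1 s2=1 clk=1 s1=1
t1.Δ0 s0=1 s2=1 clk=1 s1=1
t1.Δ1 s0=1 s2=1 clk=0 s1=1
t2.Δ0 s0=1 s2=1 clk=0 s1=1
t2.Δ1 s0=1 s2=1 clk=1 s1=1
t2.Δ2 s0=0 s2=1 clk=1 s1=1
t2.Δ3 s0=0 s2=0 clk=1 s1=1
t3.Δ0 s0=0 s2=0 clk=1 s1=1
t3.Δ1 s0=0 s2=0 clk=0 s1=1
t4.Δ0 s0=0 s2=0 clk=0 s1=1
t4.Δ1 s0=0 s2=0 clk=1 s1=1
t4.Δ2 s0=1 s2=0 clk=1 s1=1
t4.Δ3 s0=1 s2=1 clk=1 s1=1
t5.Δ0 s0=1 s2=1 clk=1 s1=1
t5.Δ1 s0=1 s2=1 clk=0 s1=1
t6.Δ0 s0=1 s2=1 clk=0 s1=1
t6.Δ1 s0=1 s2=1 clk=1 s1=1
t6.Δ2 s0=0 s2=1 clk=1 s1=1
t6.Δ3 s0=0 s2=0 clk=1 s1=1
t7.Δ0 s0=0 s2=0 clk=1 s1=1
t7.Δ1 s0=0 s2=0 clk=0 s1=1
t8.Δ0 s0=0 s2=0 clk=0 s1=1
t8.Δ1 s0=0 s2=0 clk=1 s1=1
t8.Δ2 s0=1 s2=0 clk=1 s1=1
t8.Δ3 s0=1 s2=1 clk=1 s1=1
t9.Δ0 s0=1 s2=1 clk=1 s1=1
t9.Δ1 s0=1 s2=1 clk=0 s1=1
t10.Δ0 s0=1 s2=1 clk=0 s1=1
t10.Δ1 s0=1 s2=1 clk=1 s1=1
t10.Δ2 s0=0 s2=1 clk=1 s1=1
t10.Δ3 s0=0 s2=0 clk=1 s1=1
t11.Δ0 s0=0 s2=0 clk=1 s1=1
t11.Δ1 s0=0 s2=0 clk=0 s1=1
t12.Δ0 s0=0 s2=0 clk=0 s1=1
t12.Δ1 s0=0 s2=0 clk=1 s1=1
t12.Δ2 s0=1 s2=0 clk=1 s1=1
t12.Δ3 s0=1 s2=1 clk=1 s1=1
t13.Δ0 s0=1 s2=1 clk=1 s1=1
t13.Δ1 s0=1 s2=1 clk=0 s1=1

1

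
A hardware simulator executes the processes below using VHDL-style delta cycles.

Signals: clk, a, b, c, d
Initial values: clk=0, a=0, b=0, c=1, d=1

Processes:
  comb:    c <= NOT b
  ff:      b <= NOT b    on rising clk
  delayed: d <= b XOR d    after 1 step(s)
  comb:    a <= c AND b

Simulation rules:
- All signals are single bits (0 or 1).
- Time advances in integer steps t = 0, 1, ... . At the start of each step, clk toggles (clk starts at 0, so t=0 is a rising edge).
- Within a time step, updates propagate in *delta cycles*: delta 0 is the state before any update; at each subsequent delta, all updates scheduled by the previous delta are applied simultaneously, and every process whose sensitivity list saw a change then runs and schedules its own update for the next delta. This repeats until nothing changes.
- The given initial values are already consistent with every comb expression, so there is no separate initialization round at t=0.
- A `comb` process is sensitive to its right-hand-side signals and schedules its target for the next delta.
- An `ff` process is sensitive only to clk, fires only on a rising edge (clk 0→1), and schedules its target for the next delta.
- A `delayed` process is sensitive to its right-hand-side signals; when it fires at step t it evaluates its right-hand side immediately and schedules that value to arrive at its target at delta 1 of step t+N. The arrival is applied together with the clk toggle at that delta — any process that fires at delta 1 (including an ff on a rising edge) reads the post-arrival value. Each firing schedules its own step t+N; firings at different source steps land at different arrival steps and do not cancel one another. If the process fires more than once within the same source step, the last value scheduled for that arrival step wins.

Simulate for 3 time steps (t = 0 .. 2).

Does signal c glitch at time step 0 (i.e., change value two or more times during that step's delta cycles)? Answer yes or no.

[bits: b,d,a,c,clk]
t=0: Δ0=01010 Δ1=01011 Δ2=11011 Δ3=11101 Δ4=11001 | 4Δ
t=1: Δ0=11001 Δ1=10000 | 1Δ
t=2: Δ0=10000 Δ1=11001 Δ2=01001 Δ3=01011 | 3Δ

no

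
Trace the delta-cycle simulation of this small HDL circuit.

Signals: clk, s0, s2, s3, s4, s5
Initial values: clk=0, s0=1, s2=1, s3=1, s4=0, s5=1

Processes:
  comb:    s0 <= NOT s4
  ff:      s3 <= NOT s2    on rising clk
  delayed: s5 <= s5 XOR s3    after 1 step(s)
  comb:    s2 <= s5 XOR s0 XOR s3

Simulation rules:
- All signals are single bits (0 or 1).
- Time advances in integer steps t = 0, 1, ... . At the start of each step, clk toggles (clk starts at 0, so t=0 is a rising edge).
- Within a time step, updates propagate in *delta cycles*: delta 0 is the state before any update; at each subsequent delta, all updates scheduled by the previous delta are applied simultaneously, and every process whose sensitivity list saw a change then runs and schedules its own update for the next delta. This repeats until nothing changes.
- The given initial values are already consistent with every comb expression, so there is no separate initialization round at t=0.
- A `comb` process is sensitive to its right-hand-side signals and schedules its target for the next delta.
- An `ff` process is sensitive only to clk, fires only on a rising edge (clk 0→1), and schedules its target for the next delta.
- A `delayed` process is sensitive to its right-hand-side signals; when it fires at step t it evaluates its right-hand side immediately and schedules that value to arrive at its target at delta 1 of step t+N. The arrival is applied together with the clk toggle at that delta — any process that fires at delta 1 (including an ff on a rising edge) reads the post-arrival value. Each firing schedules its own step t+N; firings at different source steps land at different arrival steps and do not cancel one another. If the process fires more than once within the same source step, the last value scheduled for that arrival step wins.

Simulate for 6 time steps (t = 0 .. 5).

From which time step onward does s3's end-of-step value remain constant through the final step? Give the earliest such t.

[bits: s3,s0,s4,s2,s5,clk]
t=0: Δ0=110110 Δ1=110111 Δ2=010111 Δ3=010011 | 3Δ
t=1: Δ0=010011 Δ1=010010 | 1Δ
t=2: Δ0=010010 Δ1=010011 Δ2=110011 Δ3=110111 | 3Δ
t=3: Δ0=110111 Δ1=110100 Δ2=110000 | 2Δ
t=4: Δ0=110000 Δ1=110011 Δ2=110111 | 2Δ
t=5: Δ0=110111 Δ1=110100 Δ2=110000 | 2Δ

2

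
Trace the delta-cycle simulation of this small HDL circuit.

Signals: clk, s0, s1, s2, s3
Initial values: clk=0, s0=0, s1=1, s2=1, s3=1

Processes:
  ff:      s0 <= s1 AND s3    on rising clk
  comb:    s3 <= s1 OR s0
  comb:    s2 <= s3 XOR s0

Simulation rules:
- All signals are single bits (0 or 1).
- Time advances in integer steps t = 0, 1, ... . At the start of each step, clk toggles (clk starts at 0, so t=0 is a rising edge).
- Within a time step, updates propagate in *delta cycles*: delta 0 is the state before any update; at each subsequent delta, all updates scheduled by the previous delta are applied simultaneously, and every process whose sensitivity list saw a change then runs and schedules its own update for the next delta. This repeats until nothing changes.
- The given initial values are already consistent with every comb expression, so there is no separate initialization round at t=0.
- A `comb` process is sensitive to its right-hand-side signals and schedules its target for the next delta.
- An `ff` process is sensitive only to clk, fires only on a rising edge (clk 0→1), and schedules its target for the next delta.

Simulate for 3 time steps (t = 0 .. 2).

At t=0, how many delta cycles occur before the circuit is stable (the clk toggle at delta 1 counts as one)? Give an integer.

[bits: clk,s0,s2,s3,s1]
t=0: Δ0=00111 Δ1=10111 Δ2=11111 Δ3=11011 | 3Δ
t=1: Δ0=11011 Δ1=01011 | 1Δ
t=2: Δ0=01011 Δ1=11011 | 1Δ

3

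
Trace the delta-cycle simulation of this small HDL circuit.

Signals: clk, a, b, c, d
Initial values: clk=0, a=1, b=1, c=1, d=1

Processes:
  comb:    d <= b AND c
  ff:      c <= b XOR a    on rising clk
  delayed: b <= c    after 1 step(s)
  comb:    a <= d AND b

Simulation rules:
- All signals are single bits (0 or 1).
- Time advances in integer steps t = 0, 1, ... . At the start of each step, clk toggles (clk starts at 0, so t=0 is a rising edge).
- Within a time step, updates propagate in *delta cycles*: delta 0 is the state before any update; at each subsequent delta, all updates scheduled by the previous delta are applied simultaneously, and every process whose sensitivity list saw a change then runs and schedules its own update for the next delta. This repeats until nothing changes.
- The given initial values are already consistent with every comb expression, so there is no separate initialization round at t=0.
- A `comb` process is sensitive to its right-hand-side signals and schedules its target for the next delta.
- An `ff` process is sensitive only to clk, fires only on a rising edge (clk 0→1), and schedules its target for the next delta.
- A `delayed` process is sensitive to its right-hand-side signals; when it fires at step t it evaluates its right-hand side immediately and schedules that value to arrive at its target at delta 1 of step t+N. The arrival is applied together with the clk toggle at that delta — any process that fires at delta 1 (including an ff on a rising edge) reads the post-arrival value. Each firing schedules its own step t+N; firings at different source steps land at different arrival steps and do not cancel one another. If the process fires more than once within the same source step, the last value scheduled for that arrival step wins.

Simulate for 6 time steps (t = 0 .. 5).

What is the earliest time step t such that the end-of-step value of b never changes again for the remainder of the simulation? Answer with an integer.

1

t0.Δ0 clk=0 d=1 b=1 c=1 a=1
t0.Δ1 clk=1 d=1 b=1 c=1 a=1
t0.Δ2 clk=1 d=1 b=1 c=0 a=1
t0.Δ3 clk=1 d=0 b=1 c=0 a=1
t0.Δ4 clk=1 d=0 b=1 c=0 a=0
t1.Δ0 clk=1 d=0 b=1 c=0 a=0
t1.Δ1 clk=0 d=0 b=0 c=0 a=0
t2.Δ0 clk=0 d=0 b=0 c=0 a=0
t2.Δ1 clk=1 d=0 b=0 c=0 a=0
t3.Δ0 clk=1 d=0 b=0 c=0 a=0
t3.Δ1 clk=0 d=0 b=0 c=0 a=0
t4.Δ0 clk=0 d=0 b=0 c=0 a=0
t4.Δ1 clk=1 d=0 b=0 c=0 a=0
t5.Δ0 clk=1 d=0 b=0 c=0 a=0
t5.Δ1 clk=0 d=0 b=0 c=0 a=0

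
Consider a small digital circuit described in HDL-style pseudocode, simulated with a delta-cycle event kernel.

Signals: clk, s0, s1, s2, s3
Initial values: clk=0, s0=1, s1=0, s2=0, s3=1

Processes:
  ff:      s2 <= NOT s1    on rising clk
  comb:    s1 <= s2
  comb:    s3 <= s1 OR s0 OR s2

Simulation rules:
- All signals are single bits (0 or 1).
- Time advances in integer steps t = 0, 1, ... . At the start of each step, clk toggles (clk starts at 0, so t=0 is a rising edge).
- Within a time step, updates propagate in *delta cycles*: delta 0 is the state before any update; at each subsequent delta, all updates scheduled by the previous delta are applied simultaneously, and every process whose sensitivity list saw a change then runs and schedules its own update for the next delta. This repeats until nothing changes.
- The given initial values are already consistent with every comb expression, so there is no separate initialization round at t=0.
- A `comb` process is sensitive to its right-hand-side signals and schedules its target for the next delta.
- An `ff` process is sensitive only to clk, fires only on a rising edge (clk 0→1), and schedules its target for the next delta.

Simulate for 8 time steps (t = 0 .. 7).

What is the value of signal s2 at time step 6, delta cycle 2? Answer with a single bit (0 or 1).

0

t=0 Δ0: s2=0 s1=0 s0=1 clk=0 s3=1
  Δ1: clk:0→1
  Δ2: s2:0→1
  Δ3: s1:0→1
  (3Δ to stable)
t=1 Δ0: s2=1 s1=1 s0=1 clk=1 s3=1
  Δ1: clk:1→0
  (1Δ to stable)
t=2 Δ0: s2=1 s1=1 s0=1 clk=0 s3=1
  Δ1: clk:0→1
  Δ2: s2:1→0
  Δ3: s1:1→0
  (3Δ to stable)
t=3 Δ0: s2=0 s1=0 s0=1 clk=1 s3=1
  Δ1: clk:1→0
  (1Δ to stable)
t=4 Δ0: s2=0 s1=0 s0=1 clk=0 s3=1
  Δ1: clk:0→1
  Δ2: s2:0→1
  Δ3: s1:0→1
  (3Δ to stable)
t=5 Δ0: s2=1 s1=1 s0=1 clk=1 s3=1
  Δ1: clk:1→0
  (1Δ to stable)
t=6 Δ0: s2=1 s1=1 s0=1 clk=0 s3=1
  Δ1: clk:0→1
  Δ2: s2:1→0
  Δ3: s1:1→0
  (3Δ to stable)
t=7 Δ0: s2=0 s1=0 s0=1 clk=1 s3=1
  Δ1: clk:1→0
  (1Δ to stable)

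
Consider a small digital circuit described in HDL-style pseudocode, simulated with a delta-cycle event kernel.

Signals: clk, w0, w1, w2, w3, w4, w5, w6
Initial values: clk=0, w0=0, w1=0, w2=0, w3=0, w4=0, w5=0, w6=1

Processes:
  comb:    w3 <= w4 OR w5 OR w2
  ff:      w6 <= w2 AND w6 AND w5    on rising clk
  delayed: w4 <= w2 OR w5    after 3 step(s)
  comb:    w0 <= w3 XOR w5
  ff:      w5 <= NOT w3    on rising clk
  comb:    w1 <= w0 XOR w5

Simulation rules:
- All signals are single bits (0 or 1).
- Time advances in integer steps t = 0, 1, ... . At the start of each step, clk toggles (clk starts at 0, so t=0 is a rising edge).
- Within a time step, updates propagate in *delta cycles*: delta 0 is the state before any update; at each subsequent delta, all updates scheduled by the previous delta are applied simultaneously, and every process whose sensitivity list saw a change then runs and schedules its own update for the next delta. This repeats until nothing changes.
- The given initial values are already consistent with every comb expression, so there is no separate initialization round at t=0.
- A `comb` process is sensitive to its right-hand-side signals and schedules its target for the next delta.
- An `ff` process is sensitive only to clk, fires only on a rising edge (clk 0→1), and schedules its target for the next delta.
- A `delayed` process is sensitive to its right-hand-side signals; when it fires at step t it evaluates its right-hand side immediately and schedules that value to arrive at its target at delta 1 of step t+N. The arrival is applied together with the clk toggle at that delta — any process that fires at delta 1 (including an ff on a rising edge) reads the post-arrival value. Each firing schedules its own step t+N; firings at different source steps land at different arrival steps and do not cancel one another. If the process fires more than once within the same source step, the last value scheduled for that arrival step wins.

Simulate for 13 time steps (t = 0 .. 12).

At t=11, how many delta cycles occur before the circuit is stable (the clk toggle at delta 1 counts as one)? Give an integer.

t0.Δ0 w2=0 w0=0 w5=0 w4=0 w1=0 w3=0 clk=0 w6=1
t0.Δ1 w2=0 w0=0 w5=0 w4=0 w1=0 w3=0 clk=1 w6=1
t0.Δ2 w2=0 w0=0 w5=1 w4=0 w1=0 w3=0 clk=1 w6=0
t0.Δ3 w2=0 w0=1 w5=1 w4=0 w1=1 w3=1 clk=1 w6=0
t0.Δ4 w2=0 w0=0 w5=1 w4=0 w1=0 w3=1 clk=1 w6=0
t0.Δ5 w2=0 w0=0 w5=1 w4=0 w1=1 w3=1 clk=1 w6=0
t1.Δ0 w2=0 w0=0 w5=1 w4=0 w1=1 w3=1 clk=1 w6=0
t1.Δ1 w2=0 w0=0 w5=1 w4=0 w1=1 w3=1 clk=0 w6=0
t2.Δ0 w2=0 w0=0 w5=1 w4=0 w1=1 w3=1 clk=0 w6=0
t2.Δ1 w2=0 w0=0 w5=1 w4=0 w1=1 w3=1 clk=1 w6=0
t2.Δ2 w2=0 w0=0 w5=0 w4=0 w1=1 w3=1 clk=1 w6=0
t2.Δ3 w2=0 w0=1 w5=0 w4=0 w1=0 w3=0 clk=1 w6=0
t2.Δ4 w2=0 w0=0 w5=0 w4=0 w1=1 w3=0 clk=1 w6=0
t2.Δ5 w2=0 w0=0 w5=0 w4=0 w1=0 w3=0 clk=1 w6=0
t3.Δ0 w2=0 w0=0 w5=0 w4=0 w1=0 w3=0 clk=1 w6=0
t3.Δ1 w2=0 w0=0 w5=0 w4=1 w1=0 w3=0 clk=0 w6=0
t3.Δ2 w2=0 w0=0 w5=0 w4=1 w1=0 w3=1 clk=0 w6=0
t3.Δ3 w2=0 w0=1 w5=0 w4=1 w1=0 w3=1 clk=0 w6=0
t3.Δ4 w2=0 w0=1 w5=0 w4=1 w1=1 w3=1 clk=0 w6=0
t4.Δ0 w2=0 w0=1 w5=0 w4=1 w1=1 w3=1 clk=0 w6=0
t4.Δ1 w2=0 w0=1 w5=0 w4=1 w1=1 w3=1 clk=1 w6=0
t5.Δ0 w2=0 w0=1 w5=0 w4=1 w1=1 w3=1 clk=1 w6=0
t5.Δ1 w2=0 w0=1 w5=0 w4=0 w1=1 w3=1 clk=0 w6=0
t5.Δ2 w2=0 w0=1 w5=0 w4=0 w1=1 w3=0 clk=0 w6=0
t5.Δ3 w2=0 w0=0 w5=0 w4=0 w1=1 w3=0 clk=0 w6=0
t5.Δ4 w2=0 w0=0 w5=0 w4=0 w1=0 w3=0 clk=0 w6=0
t6.Δ0 w2=0 w0=0 w5=0 w4=0 w1=0 w3=0 clk=0 w6=0
t6.Δ1 w2=0 w0=0 w5=0 w4=0 w1=0 w3=0 clk=1 w6=0
t6.Δ2 w2=0 w0=0 w5=1 w4=0 w1=0 w3=0 clk=1 w6=0
t6.Δ3 w2=0 w0=1 w5=1 w4=0 w1=1 w3=1 clk=1 w6=0
t6.Δ4 w2=0 w0=0 w5=1 w4=0 w1=0 w3=1 clk=1 w6=0
t6.Δ5 w2=0 w0=0 w5=1 w4=0 w1=1 w3=1 clk=1 w6=0
t7.Δ0 w2=0 w0=0 w5=1 w4=0 w1=1 w3=1 clk=1 w6=0
t7.Δ1 w2=0 w0=0 w5=1 w4=0 w1=1 w3=1 clk=0 w6=0
t8.Δ0 w2=0 w0=0 w5=1 w4=0 w1=1 w3=1 clk=0 w6=0
t8.Δ1 w2=0 w0=0 w5=1 w4=0 w1=1 w3=1 clk=1 w6=0
t8.Δ2 w2=0 w0=0 w5=0 w4=0 w1=1 w3=1 clk=1 w6=0
t8.Δ3 w2=0 w0=1 w5=0 w4=0 w1=0 w3=0 clk=1 w6=0
t8.Δ4 w2=0 w0=0 w5=0 w4=0 w1=1 w3=0 clk=1 w6=0
t8.Δ5 w2=0 w0=0 w5=0 w4=0 w1=0 w3=0 clk=1 w6=0
t9.Δ0 w2=0 w0=0 w5=0 w4=0 w1=0 w3=0 clk=1 w6=0
t9.Δ1 w2=0 w0=0 w5=0 w4=1 w1=0 w3=0 clk=0 w6=0
t9.Δ2 w2=0 w0=0 w5=0 w4=1 w1=0 w3=1 clk=0 w6=0
t9.Δ3 w2=0 w0=1 w5=0 w4=1 w1=0 w3=1 clk=0 w6=0
t9.Δ4 w2=0 w0=1 w5=0 w4=1 w1=1 w3=1 clk=0 w6=0
t10.Δ0 w2=0 w0=1 w5=0 w4=1 w1=1 w3=1 clk=0 w6=0
t10.Δ1 w2=0 w0=1 w5=0 w4=1 w1=1 w3=1 clk=1 w6=0
t11.Δ0 w2=0 w0=1 w5=0 w4=1 w1=1 w3=1 clk=1 w6=0
t11.Δ1 w2=0 w0=1 w5=0 w4=0 w1=1 w3=1 clk=0 w6=0
t11.Δ2 w2=0 w0=1 w5=0 w4=0 w1=1 w3=0 clk=0 w6=0
t11.Δ3 w2=0 w0=0 w5=0 w4=0 w1=1 w3=0 clk=0 w6=0
t11.Δ4 w2=0 w0=0 w5=0 w4=0 w1=0 w3=0 clk=0 w6=0
t12.Δ0 w2=0 w0=0 w5=0 w4=0 w1=0 w3=0 clk=0 w6=0
t12.Δ1 w2=0 w0=0 w5=0 w4=0 w1=0 w3=0 clk=1 w6=0
t12.Δ2 w2=0 w0=0 w5=1 w4=0 w1=0 w3=0 clk=1 w6=0
t12.Δ3 w2=0 w0=1 w5=1 w4=0 w1=1 w3=1 clk=1 w6=0
t12.Δ4 w2=0 w0=0 w5=1 w4=0 w1=0 w3=1 clk=1 w6=0
t12.Δ5 w2=0 w0=0 w5=1 w4=0 w1=1 w3=1 clk=1 w6=0

4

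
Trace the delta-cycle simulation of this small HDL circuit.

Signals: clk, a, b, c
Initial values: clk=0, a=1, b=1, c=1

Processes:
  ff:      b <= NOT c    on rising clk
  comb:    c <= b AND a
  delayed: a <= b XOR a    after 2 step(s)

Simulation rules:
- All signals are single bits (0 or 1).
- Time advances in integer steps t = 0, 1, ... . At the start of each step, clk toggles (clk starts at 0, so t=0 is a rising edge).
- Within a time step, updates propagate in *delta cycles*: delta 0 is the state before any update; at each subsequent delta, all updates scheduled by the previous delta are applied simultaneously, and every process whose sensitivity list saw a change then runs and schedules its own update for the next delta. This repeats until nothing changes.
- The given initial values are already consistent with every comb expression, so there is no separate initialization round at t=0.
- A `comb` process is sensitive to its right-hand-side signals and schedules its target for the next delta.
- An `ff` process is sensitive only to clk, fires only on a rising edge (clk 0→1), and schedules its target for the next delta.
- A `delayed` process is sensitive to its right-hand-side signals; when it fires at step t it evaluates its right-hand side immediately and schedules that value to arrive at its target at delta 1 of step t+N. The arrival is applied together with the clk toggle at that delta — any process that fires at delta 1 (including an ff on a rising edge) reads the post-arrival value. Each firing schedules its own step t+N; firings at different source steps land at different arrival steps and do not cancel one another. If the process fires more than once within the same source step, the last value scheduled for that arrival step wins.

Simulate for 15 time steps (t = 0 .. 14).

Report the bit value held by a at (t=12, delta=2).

t0.Δ0 a=1 clk=0 c=1 b=1
t0.Δ1 a=1 clk=1 c=1 b=1
t0.Δ2 a=1 clk=1 c=1 b=0
t0.Δ3 a=1 clk=1 c=0 b=0
t1.Δ0 a=1 clk=1 c=0 b=0
t1.Δ1 a=1 clk=0 c=0 b=0
t2.Δ0 a=1 clk=0 c=0 b=0
t2.Δ1 a=1 clk=1 c=0 b=0
t2.Δ2 a=1 clk=1 c=0 b=1
t2.Δ3 a=1 clk=1 c=1 b=1
t3.Δ0 a=1 clk=1 c=1 b=1
t3.Δ1 a=1 clk=0 c=1 b=1
t4.Δ0 a=1 clk=0 c=1 b=1
t4.Δ1 a=0 clk=1 c=1 b=1
t4.Δ2 a=0 clk=1 c=0 b=0
t5.Δ0 a=0 clk=1 c=0 b=0
t5.Δ1 a=0 clk=0 c=0 b=0
t6.Δ0 a=0 clk=0 c=0 b=0
t6.Δ1 a=0 clk=1 c=0 b=0
t6.Δ2 a=0 clk=1 c=0 b=1
t7.Δ0 a=0 clk=1 c=0 b=1
t7.Δ1 a=0 clk=0 c=0 b=1
t8.Δ0 a=0 clk=0 c=0 b=1
t8.Δ1 a=1 clk=1 c=0 b=1
t8.Δ2 a=1 clk=1 c=1 b=1
t9.Δ0 a=1 clk=1 c=1 b=1
t9.Δ1 a=1 clk=0 c=1 b=1
t10.Δ0 a=1 clk=0 c=1 b=1
t10.Δ1 a=0 clk=1 c=1 b=1
t10.Δ2 a=0 clk=1 c=0 b=0
t11.Δ0 a=0 clk=1 c=0 b=0
t11.Δ1 a=0 clk=0 c=0 b=0
t12.Δ0 a=0 clk=0 c=0 b=0
t12.Δ1 a=0 clk=1 c=0 b=0
t12.Δ2 a=0 clk=1 c=0 b=1
t13.Δ0 a=0 clk=1 c=0 b=1
t13.Δ1 a=0 clk=0 c=0 b=1
t14.Δ0 a=0 clk=0 c=0 b=1
t14.Δ1 a=1 clk=1 c=0 b=1
t14.Δ2 a=1 clk=1 c=1 b=1

0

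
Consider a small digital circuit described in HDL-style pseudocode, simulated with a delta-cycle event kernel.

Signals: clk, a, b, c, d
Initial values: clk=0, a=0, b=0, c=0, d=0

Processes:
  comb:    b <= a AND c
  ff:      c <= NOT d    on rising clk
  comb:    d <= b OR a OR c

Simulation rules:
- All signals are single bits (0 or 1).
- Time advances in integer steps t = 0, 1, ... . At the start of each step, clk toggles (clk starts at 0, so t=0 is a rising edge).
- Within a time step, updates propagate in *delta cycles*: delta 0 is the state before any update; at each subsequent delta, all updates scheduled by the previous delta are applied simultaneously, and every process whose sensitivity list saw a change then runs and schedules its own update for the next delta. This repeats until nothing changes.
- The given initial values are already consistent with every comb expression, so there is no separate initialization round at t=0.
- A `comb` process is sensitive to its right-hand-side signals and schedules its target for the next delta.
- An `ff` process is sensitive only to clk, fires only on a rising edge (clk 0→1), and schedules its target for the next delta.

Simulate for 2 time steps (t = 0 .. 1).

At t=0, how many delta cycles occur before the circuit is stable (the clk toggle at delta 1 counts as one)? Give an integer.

t=0 Δ0: a=0 b=0 c=0 clk=0 d=0
  Δ1: clk:0→1
  Δ2: c:0→1
  Δ3: d:0→1
  (3Δ to stable)
t=1 Δ0: a=0 b=0 c=1 clk=1 d=1
  Δ1: clk:1→0
  (1Δ to stable)

3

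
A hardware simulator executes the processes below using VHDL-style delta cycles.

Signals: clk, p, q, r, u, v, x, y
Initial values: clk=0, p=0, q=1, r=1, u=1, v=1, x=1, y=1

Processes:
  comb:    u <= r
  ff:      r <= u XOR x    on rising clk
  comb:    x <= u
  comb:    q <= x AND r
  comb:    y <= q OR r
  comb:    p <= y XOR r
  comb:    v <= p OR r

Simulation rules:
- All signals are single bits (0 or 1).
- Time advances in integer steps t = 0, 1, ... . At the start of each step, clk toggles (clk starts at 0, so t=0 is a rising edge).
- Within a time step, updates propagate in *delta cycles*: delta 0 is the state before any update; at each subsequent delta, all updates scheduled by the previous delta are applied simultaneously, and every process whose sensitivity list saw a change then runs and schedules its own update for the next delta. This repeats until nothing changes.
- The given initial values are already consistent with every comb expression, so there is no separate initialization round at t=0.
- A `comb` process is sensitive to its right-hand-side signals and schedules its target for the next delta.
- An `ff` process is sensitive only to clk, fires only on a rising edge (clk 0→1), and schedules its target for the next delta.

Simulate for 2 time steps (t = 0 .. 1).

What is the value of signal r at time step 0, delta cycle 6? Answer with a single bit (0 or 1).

0

t0.Δ0 y=1 r=1 u=1 x=1 p=0 v=1 clk=0 q=1
t0.Δ1 y=1 r=1 u=1 x=1 p=0 v=1 clk=1 q=1
t0.Δ2 y=1 r=0 u=1 x=1 p=0 v=1 clk=1 q=1
t0.Δ3 y=1 r=0 u=0 x=1 p=1 v=0 clk=1 q=0
t0.Δ4 y=0 r=0 u=0 x=0 p=1 v=1 clk=1 q=0
t0.Δ5 y=0 r=0 u=0 x=0 p=0 v=1 clk=1 q=0
t0.Δ6 y=0 r=0 u=0 x=0 p=0 v=0 clk=1 q=0
t1.Δ0 y=0 r=0 u=0 x=0 p=0 v=0 clk=1 q=0
t1.Δ1 y=0 r=0 u=0 x=0 p=0 v=0 clk=0 q=0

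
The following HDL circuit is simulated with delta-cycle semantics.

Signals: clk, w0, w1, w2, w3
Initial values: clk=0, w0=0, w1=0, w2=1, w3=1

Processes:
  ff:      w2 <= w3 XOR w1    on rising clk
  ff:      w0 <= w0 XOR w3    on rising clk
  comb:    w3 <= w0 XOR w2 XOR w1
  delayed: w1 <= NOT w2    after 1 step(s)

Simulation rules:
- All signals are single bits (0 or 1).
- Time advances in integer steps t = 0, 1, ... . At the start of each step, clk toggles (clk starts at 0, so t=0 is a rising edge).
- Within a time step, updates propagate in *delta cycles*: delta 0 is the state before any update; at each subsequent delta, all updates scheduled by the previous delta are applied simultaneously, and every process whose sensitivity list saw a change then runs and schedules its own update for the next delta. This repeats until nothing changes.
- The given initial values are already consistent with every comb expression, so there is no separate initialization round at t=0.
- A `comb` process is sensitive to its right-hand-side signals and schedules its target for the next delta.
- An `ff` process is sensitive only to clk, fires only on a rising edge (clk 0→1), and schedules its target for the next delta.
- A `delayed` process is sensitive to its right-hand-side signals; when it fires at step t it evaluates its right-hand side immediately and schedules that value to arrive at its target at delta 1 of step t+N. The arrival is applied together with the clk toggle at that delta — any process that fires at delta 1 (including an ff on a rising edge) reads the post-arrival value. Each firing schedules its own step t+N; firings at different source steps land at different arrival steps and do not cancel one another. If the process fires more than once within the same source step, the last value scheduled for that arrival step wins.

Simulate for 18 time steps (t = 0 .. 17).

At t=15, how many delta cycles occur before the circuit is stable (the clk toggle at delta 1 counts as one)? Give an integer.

t0.Δ0 w1=0 clk=0 w2=1 w3=1 w0=0
t0.Δ1 w1=0 clk=1 w2=1 w3=1 w0=0
t0.Δ2 w1=0 clk=1 w2=1 w3=1 w0=1
t0.Δ3 w1=0 clk=1 w2=1 w3=0 w0=1
t1.Δ0 w1=0 clk=1 w2=1 w3=0 w0=1
t1.Δ1 w1=0 clk=0 w2=1 w3=0 w0=1
t2.Δ0 w1=0 clk=0 w2=1 w3=0 w0=1
t2.Δ1 w1=0 clk=1 w2=1 w3=0 w0=1
t2.Δ2 w1=0 clk=1 w2=0 w3=0 w0=1
t2.Δ3 w1=0 clk=1 w2=0 w3=1 w0=1
t3.Δ0 w1=0 clk=1 w2=0 w3=1 w0=1
t3.Δ1 w1=1 clk=0 w2=0 w3=1 w0=1
t3.Δ2 w1=1 clk=0 w2=0 w3=0 w0=1
t4.Δ0 w1=1 clk=0 w2=0 w3=0 w0=1
t4.Δ1 w1=1 clk=1 w2=0 w3=0 w0=1
t4.Δ2 w1=1 clk=1 w2=1 w3=0 w0=1
t4.Δ3 w1=1 clk=1 w2=1 w3=1 w0=1
t5.Δ0 w1=1 clk=1 w2=1 w3=1 w0=1
t5.Δ1 w1=0 clk=0 w2=1 w3=1 w0=1
t5.Δ2 w1=0 clk=0 w2=1 w3=0 w0=1
t6.Δ0 w1=0 clk=0 w2=1 w3=0 w0=1
t6.Δ1 w1=0 clk=1 w2=1 w3=0 w0=1
t6.Δ2 w1=0 clk=1 w2=0 w3=0 w0=1
t6.Δ3 w1=0 clk=1 w2=0 w3=1 w0=1
t7.Δ0 w1=0 clk=1 w2=0 w3=1 w0=1
t7.Δ1 w1=1 clk=0 w2=0 w3=1 w0=1
t7.Δ2 w1=1 clk=0 w2=0 w3=0 w0=1
t8.Δ0 w1=1 clk=0 w2=0 w3=0 w0=1
t8.Δ1 w1=1 clk=1 w2=0 w3=0 w0=1
t8.Δ2 w1=1 clk=1 w2=1 w3=0 w0=1
t8.Δ3 w1=1 clk=1 w2=1 w3=1 w0=1
t9.Δ0 w1=1 clk=1 w2=1 w3=1 w0=1
t9.Δ1 w1=0 clk=0 w2=1 w3=1 w0=1
t9.Δ2 w1=0 clk=0 w2=1 w3=0 w0=1
t10.Δ0 w1=0 clk=0 w2=1 w3=0 w0=1
t10.Δ1 w1=0 clk=1 w2=1 w3=0 w0=1
t10.Δ2 w1=0 clk=1 w2=0 w3=0 w0=1
t10.Δ3 w1=0 clk=1 w2=0 w3=1 w0=1
t11.Δ0 w1=0 clk=1 w2=0 w3=1 w0=1
t11.Δ1 w1=1 clk=0 w2=0 w3=1 w0=1
t11.Δ2 w1=1 clk=0 w2=0 w3=0 w0=1
t12.Δ0 w1=1 clk=0 w2=0 w3=0 w0=1
t12.Δ1 w1=1 clk=1 w2=0 w3=0 w0=1
t12.Δ2 w1=1 clk=1 w2=1 w3=0 w0=1
t12.Δ3 w1=1 clk=1 w2=1 w3=1 w0=1
t13.Δ0 w1=1 clk=1 w2=1 w3=1 w0=1
t13.Δ1 w1=0 clk=0 w2=1 w3=1 w0=1
t13.Δ2 w1=0 clk=0 w2=1 w3=0 w0=1
t14.Δ0 w1=0 clk=0 w2=1 w3=0 w0=1
t14.Δ1 w1=0 clk=1 w2=1 w3=0 w0=1
t14.Δ2 w1=0 clk=1 w2=0 w3=0 w0=1
t14.Δ3 w1=0 clk=1 w2=0 w3=1 w0=1
t15.Δ0 w1=0 clk=1 w2=0 w3=1 w0=1
t15.Δ1 w1=1 clk=0 w2=0 w3=1 w0=1
t15.Δ2 w1=1 clk=0 w2=0 w3=0 w0=1
t16.Δ0 w1=1 clk=0 w2=0 w3=0 w0=1
t16.Δ1 w1=1 clk=1 w2=0 w3=0 w0=1
t16.Δ2 w1=1 clk=1 w2=1 w3=0 w0=1
t16.Δ3 w1=1 clk=1 w2=1 w3=1 w0=1
t17.Δ0 w1=1 clk=1 w2=1 w3=1 w0=1
t17.Δ1 w1=0 clk=0 w2=1 w3=1 w0=1
t17.Δ2 w1=0 clk=0 w2=1 w3=0 w0=1

2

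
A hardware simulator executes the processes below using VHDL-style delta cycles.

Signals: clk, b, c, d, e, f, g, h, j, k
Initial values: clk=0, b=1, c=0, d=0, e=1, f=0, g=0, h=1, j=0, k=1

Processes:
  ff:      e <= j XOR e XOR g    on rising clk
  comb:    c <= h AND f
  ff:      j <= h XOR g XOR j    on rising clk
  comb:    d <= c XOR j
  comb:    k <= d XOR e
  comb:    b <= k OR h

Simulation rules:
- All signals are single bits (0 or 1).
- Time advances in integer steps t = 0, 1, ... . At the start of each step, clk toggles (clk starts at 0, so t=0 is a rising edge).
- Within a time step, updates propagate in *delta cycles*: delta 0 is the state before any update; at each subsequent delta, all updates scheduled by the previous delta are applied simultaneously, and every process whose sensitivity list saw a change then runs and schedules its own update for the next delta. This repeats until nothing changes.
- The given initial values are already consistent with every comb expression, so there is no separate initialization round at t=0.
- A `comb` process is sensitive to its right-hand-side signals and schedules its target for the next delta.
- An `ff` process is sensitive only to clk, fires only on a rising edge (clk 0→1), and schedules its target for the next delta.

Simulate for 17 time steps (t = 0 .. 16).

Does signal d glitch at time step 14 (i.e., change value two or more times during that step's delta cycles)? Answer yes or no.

no

[bits: b,k,g,c,j,e,h,clk,d,f]
t=0: Δ0=1100011000 Δ1=1100011100 Δ2=1100111100 Δ3=1100111110 Δ4=1000111110 | 4Δ
t=1: Δ0=1000111110 Δ1=1000111010 | 1Δ
t=2: Δ0=1000111010 Δ1=1000111110 Δ2=1000001110 Δ3=1100001100 Δ4=1000001100 | 4Δ
t=3: Δ0=1000001100 Δ1=1000001000 | 1Δ
t=4: Δ0=1000001000 Δ1=1000001100 Δ2=1000101100 Δ3=1000101110 Δ4=1100101110 | 4Δ
t=5: Δ0=1100101110 Δ1=1100101010 | 1Δ
t=6: Δ0=1100101010 Δ1=1100101110 Δ2=1100011110 Δ3=1000011100 Δ4=1100011100 | 4Δ
t=7: Δ0=1100011100 Δ1=1100011000 | 1Δ
t=8: Δ0=1100011000 Δ1=1100011100 Δ2=1100111100 Δ3=1100111110 Δ4=1000111110 | 4Δ
t=9: Δ0=1000111110 Δ1=1000111010 | 1Δ
t=10: Δ0=1000111010 Δ1=1000111110 Δ2=1000001110 Δ3=1100001100 Δ4=1000001100 | 4Δ
t=11: Δ0=1000001100 Δ1=1000001000 | 1Δ
t=12: Δ0=1000001000 Δ1=1000001100 Δ2=1000101100 Δ3=1000101110 Δ4=1100101110 | 4Δ
t=13: Δ0=1100101110 Δ1=1100101010 | 1Δ
t=14: Δ0=1100101010 Δ1=1100101110 Δ2=1100011110 Δ3=1000011100 Δ4=1100011100 | 4Δ
t=15: Δ0=1100011100 Δ1=1100011000 | 1Δ
t=16: Δ0=1100011000 Δ1=1100011100 Δ2=1100111100 Δ3=1100111110 Δ4=1000111110 | 4Δ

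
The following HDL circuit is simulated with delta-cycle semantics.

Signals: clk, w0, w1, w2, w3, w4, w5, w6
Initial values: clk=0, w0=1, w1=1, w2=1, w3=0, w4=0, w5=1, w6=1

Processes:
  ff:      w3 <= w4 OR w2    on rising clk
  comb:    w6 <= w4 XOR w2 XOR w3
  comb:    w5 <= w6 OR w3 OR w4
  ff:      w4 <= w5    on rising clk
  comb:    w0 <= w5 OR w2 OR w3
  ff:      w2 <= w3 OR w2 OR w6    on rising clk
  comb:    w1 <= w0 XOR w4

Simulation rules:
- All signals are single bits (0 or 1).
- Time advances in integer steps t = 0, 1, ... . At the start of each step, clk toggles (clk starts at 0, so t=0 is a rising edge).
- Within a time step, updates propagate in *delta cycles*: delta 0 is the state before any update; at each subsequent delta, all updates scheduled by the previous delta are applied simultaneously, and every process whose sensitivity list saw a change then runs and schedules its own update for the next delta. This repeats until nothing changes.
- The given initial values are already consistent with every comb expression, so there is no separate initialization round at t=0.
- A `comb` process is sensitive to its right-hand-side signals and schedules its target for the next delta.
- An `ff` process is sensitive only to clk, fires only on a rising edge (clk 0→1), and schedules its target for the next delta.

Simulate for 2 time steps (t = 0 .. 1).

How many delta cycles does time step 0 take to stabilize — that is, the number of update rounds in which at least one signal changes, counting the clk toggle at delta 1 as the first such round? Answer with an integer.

t0.Δ0 w1=1 w3=0 w5=1 w4=0 w6=1 w2=1 w0=1 clk=0
t0.Δ1 w1=1 w3=0 w5=1 w4=0 w6=1 w2=1 w0=1 clk=1
t0.Δ2 w1=1 w3=1 w5=1 w4=1 w6=1 w2=1 w0=1 clk=1
t0.Δ3 w1=0 w3=1 w5=1 w4=1 w6=1 w2=1 w0=1 clk=1
t1.Δ0 w1=0 w3=1 w5=1 w4=1 w6=1 w2=1 w0=1 clk=1
t1.Δ1 w1=0 w3=1 w5=1 w4=1 w6=1 w2=1 w0=1 clk=0

3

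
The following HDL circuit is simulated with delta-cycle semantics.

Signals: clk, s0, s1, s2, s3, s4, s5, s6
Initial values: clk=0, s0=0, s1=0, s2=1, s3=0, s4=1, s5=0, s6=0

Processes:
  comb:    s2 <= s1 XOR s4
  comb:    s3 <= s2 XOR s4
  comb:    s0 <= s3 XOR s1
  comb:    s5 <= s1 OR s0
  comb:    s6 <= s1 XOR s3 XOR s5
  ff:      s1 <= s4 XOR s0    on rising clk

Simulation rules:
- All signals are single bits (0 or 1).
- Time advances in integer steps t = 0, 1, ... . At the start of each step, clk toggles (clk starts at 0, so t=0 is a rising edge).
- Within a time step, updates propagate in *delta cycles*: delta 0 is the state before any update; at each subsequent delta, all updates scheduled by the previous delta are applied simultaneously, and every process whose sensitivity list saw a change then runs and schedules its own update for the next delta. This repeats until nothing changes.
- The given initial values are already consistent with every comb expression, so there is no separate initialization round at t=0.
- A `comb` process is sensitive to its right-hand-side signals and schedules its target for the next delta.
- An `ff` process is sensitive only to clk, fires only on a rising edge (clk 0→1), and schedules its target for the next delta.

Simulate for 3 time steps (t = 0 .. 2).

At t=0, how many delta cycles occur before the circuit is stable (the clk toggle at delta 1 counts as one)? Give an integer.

5

t=0 Δ0: s5=0 s6=0 s0=0 s1=0 s4=1 clk=0 s2=1 s3=0
  Δ1: clk:0→1
  Δ2: s1:0→1
  Δ3: s5:0→1, s6:0→1, s0:0→1, s2:1→0
  Δ4: s6:1→0, s3:0→1
  Δ5: s6:0→1, s0:1→0
  (5Δ to stable)
t=1 Δ0: s5=1 s6=1 s0=0 s1=1 s4=1 clk=1 s2=0 s3=1
  Δ1: clk:1→0
  (1Δ to stable)
t=2 Δ0: s5=1 s6=1 s0=0 s1=1 s4=1 clk=0 s2=0 s3=1
  Δ1: clk:0→1
  (1Δ to stable)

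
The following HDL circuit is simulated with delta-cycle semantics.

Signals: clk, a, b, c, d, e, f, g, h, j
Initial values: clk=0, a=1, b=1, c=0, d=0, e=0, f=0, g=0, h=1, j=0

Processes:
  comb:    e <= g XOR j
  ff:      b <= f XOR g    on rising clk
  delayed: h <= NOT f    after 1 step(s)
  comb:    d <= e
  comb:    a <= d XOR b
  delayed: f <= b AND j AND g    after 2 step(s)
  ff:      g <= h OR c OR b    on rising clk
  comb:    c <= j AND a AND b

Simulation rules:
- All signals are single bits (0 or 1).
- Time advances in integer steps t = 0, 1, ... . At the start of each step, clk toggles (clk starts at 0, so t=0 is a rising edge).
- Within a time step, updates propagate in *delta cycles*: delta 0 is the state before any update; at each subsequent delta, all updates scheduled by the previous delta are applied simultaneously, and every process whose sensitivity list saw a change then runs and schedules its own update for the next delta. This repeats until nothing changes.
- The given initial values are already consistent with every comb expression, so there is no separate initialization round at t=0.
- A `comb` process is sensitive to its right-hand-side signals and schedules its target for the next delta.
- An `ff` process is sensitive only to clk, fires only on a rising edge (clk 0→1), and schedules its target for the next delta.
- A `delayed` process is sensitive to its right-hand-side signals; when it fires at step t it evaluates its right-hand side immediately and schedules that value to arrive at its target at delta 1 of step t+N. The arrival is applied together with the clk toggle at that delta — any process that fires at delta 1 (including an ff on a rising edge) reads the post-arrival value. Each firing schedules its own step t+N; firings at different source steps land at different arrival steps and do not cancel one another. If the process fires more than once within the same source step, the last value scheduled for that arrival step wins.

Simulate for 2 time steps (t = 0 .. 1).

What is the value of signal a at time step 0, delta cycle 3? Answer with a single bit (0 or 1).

t0.Δ0 g=0 f=0 e=0 b=1 h=1 clk=0 a=1 j=0 d=0 c=0
t0.Δ1 g=0 f=0 e=0 b=1 h=1 clk=1 a=1 j=0 d=0 c=0
t0.Δ2 g=1 f=0 e=0 b=0 h=1 clk=1 a=1 j=0 d=0 c=0
t0.Δ3 g=1 f=0 e=1 b=0 h=1 clk=1 a=0 j=0 d=0 c=0
t0.Δ4 g=1 f=0 e=1 b=0 h=1 clk=1 a=0 j=0 d=1 c=0
t0.Δ5 g=1 f=0 e=1 b=0 h=1 clk=1 a=1 j=0 d=1 c=0
t1.Δ0 g=1 f=0 e=1 b=0 h=1 clk=1 a=1 j=0 d=1 c=0
t1.Δ1 g=1 f=0 e=1 b=0 h=1 clk=0 a=1 j=0 d=1 c=0

0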